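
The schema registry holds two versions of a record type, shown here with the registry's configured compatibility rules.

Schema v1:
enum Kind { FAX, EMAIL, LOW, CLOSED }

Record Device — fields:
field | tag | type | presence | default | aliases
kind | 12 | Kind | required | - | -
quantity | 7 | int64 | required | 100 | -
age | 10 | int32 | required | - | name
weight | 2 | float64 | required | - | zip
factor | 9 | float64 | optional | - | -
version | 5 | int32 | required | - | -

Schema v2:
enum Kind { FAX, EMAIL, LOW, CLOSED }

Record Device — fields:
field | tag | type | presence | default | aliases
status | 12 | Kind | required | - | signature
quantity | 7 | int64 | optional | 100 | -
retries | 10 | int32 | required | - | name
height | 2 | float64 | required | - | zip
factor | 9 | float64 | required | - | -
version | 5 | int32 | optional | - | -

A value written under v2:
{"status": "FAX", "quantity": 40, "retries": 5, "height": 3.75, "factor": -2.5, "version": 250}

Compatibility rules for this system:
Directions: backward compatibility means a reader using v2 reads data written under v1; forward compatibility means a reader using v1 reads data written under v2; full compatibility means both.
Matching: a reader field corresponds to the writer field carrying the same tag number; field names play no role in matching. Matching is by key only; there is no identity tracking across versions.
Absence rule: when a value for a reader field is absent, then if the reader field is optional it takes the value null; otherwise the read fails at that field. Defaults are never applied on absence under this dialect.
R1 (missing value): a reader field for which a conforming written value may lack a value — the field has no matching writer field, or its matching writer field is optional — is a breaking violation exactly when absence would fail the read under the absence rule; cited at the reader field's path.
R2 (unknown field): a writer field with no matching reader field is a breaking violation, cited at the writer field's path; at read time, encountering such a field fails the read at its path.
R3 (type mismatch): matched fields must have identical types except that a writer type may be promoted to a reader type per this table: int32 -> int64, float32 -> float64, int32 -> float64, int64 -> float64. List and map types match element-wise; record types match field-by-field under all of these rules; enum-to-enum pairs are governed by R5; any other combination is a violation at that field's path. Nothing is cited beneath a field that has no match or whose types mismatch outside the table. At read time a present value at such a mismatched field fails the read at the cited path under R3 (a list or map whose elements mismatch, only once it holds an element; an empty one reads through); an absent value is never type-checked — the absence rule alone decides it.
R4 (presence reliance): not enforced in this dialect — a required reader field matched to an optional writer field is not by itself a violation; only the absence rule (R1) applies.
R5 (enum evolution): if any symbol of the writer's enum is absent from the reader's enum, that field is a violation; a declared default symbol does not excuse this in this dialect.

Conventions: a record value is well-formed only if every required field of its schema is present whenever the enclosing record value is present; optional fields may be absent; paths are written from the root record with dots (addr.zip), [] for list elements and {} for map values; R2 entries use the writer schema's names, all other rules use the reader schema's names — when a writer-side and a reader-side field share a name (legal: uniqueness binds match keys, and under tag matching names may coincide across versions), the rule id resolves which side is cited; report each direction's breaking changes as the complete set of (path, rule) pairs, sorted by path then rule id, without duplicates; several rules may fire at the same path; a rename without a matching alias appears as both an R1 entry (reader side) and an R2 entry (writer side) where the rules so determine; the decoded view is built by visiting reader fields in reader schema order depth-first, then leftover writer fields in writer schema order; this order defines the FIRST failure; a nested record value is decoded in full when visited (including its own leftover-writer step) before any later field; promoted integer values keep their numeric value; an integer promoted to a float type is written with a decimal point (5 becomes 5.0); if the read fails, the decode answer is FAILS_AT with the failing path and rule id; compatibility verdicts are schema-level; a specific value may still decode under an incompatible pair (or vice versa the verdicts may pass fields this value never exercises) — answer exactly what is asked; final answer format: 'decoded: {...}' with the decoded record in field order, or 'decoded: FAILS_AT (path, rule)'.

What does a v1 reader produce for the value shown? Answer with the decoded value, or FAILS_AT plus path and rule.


decoded: {"kind": "FAX", "quantity": 40, "age": 5, "weight": 3.75, "factor": -2.5, "version": 250}

each type pair in Device: writer, then reader
migrating the Device value to v1:
  kind := "FAX" (from writer status)
  quantity := 40
  age := 5 (from writer retries)
  weight := 3.75 (from writer height)
  factor := -2.5
  version := 250
  => decoded: {"kind": "FAX", "quantity": 40, "age": 5, "weight": 3.75, "factor": -2.5, "version": 250}
remaining Device differences; none change what is asked:
  field factor in record Device: optional changed to required -> matters for Device compatibility verdicts, not for this value's decode
  renamed field kind to status in record Device -> inert under this dialect — no rule fires on Device and the result does not move
  renamed field age to retries in record Device -> inert under this dialect — no rule fires on Device and the result does not move
  renamed field weight to height in record Device -> inert under this dialect — no rule fires on Device and the result does not move
  field quantity in record Device: required changed to optional -> matters for Device compatibility verdicts, not for this value's decode
  field version in record Device: required changed to optional -> matters for Device compatibility verdicts, not for this value's decode


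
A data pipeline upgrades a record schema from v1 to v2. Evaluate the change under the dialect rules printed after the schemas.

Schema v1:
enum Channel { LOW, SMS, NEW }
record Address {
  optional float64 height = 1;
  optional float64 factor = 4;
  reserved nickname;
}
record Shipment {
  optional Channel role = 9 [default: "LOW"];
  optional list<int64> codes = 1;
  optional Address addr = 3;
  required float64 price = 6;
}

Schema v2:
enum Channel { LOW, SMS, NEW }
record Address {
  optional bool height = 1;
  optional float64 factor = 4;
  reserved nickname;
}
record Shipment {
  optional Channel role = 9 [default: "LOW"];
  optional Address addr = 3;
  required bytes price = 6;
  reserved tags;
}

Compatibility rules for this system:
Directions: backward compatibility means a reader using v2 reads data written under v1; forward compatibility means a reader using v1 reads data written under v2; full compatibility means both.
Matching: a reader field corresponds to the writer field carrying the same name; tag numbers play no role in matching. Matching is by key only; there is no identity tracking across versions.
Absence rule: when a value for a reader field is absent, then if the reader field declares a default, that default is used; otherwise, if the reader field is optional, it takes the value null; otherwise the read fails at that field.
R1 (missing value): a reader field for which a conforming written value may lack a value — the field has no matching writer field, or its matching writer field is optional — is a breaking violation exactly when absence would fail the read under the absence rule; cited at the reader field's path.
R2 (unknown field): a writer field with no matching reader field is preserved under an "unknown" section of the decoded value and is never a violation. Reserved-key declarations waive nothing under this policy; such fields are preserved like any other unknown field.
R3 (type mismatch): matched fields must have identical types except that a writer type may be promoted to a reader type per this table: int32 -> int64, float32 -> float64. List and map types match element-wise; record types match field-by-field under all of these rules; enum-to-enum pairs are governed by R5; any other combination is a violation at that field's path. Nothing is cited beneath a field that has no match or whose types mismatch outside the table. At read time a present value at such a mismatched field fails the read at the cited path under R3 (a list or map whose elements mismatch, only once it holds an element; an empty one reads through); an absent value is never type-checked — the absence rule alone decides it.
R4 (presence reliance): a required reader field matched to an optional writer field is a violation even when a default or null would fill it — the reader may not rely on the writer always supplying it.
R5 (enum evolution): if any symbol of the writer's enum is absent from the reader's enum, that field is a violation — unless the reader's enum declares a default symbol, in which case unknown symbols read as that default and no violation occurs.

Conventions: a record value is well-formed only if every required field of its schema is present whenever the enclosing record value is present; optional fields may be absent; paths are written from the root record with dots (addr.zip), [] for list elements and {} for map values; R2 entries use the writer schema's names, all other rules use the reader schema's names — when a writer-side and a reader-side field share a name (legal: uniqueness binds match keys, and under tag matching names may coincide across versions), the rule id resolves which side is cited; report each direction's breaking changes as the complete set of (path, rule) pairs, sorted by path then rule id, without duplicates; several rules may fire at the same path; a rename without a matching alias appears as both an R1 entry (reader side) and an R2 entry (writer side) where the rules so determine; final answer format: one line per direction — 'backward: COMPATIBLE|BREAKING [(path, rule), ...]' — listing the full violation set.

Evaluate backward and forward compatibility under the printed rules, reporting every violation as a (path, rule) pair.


in Shipment below, arrows point writer -> reader
backward on Shipment — v2 reading data written by v1:
  role: Channel -> Channel, writer optional; from role
  addr: Address -> Address, writer optional; from addr
  price: float64 -> bytes, writer required; from price
  writer field codes has no reader counterpart
  addr.height: float64 -> bool, writer optional; from addr.height
  addr.factor: float64 -> float64, writer optional; from addr.factor
  violation R3 at addr.height
  violation R3 at price
  => 2 violation(s): backward is BREAKING for Shipment
forward on Shipment — v1 reading data written by v2:
  role: Channel -> Channel, writer optional; from role
  codes has no writer counterpart
  addr: Address -> Address, writer optional; from addr
  price: bytes -> float64, writer required; from price
  addr.height: bool -> float64, writer optional; from addr.height
  addr.factor: float64 -> float64, writer optional; from addr.factor
  violation R3 at addr.height
  violation R3 at price
  => 2 violation(s): forward is BREAKING for Shipment

backward: BREAKING [(addr.height, R3), (price, R3)]; forward: BREAKING [(addr.height, R3), (price, R3)]


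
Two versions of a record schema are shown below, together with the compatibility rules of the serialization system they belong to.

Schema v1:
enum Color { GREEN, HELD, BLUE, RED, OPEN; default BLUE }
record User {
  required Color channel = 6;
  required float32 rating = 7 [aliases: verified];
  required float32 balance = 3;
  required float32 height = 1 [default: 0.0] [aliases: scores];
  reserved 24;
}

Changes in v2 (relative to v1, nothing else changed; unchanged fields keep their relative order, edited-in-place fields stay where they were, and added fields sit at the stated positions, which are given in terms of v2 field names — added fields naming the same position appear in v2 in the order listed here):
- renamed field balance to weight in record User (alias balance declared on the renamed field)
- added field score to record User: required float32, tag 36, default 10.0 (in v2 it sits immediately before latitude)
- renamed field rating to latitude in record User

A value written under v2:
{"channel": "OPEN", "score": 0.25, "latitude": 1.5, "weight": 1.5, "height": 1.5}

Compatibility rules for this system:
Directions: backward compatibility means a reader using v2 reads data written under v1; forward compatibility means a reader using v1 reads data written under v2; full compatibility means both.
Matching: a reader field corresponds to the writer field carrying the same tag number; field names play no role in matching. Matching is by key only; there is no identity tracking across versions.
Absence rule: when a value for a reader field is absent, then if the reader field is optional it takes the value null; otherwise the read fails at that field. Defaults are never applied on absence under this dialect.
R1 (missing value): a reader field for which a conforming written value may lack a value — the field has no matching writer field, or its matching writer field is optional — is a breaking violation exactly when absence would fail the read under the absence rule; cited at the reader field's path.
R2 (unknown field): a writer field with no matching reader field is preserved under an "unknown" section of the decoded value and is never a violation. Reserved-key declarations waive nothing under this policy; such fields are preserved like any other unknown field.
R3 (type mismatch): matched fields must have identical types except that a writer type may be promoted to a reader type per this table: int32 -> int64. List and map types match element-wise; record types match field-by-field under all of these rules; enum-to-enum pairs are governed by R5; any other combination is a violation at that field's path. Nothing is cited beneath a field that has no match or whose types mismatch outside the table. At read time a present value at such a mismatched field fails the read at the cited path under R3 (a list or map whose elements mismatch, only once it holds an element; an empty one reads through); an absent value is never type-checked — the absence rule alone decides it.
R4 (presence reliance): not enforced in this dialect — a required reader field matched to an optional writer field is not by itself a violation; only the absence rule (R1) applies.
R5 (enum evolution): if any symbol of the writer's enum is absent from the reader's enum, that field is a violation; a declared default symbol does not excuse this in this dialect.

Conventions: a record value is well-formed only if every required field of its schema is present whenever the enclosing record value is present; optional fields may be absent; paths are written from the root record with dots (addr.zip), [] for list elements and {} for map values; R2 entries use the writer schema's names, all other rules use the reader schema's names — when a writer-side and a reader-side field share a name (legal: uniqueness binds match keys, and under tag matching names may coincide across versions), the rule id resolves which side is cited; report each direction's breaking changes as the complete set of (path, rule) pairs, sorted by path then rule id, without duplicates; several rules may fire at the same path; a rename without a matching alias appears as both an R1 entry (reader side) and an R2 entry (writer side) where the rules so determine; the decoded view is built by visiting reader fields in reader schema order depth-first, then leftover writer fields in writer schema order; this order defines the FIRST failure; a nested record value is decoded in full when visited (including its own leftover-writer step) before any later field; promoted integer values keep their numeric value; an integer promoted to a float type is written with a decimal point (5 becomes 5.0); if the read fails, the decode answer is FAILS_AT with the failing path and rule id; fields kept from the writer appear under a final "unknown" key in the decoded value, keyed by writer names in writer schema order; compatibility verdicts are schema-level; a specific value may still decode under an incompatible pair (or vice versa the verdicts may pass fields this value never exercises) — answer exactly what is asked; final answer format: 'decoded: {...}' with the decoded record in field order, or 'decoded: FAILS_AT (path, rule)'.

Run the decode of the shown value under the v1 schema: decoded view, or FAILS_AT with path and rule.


each type pair in User: writer, then reader
decode walk for User under reader schema v1:
  channel := "OPEN"
  rating := 1.5 (from writer latitude)
  balance := 1.5 (from writer weight)
  height := 1.5
  writer score: kept under "unknown"
  => decoded: {"channel": "OPEN", "rating": 1.5, "balance": 1.5, "height": 1.5, "unknown": {"score": 0.25}}
the rest of the User diff is inert for this question:
  renamed field balance to weight in record User (alias balance declared on the renamed field) -> no rule fires on it and the decoded User view is identical with or without it
  renamed field rating to latitude in record User -> no rule fires on it and the decoded User view is identical with or without it

decoded: {"channel": "OPEN", "rating": 1.5, "balance": 1.5, "height": 1.5, "unknown": {"score": 0.25}}


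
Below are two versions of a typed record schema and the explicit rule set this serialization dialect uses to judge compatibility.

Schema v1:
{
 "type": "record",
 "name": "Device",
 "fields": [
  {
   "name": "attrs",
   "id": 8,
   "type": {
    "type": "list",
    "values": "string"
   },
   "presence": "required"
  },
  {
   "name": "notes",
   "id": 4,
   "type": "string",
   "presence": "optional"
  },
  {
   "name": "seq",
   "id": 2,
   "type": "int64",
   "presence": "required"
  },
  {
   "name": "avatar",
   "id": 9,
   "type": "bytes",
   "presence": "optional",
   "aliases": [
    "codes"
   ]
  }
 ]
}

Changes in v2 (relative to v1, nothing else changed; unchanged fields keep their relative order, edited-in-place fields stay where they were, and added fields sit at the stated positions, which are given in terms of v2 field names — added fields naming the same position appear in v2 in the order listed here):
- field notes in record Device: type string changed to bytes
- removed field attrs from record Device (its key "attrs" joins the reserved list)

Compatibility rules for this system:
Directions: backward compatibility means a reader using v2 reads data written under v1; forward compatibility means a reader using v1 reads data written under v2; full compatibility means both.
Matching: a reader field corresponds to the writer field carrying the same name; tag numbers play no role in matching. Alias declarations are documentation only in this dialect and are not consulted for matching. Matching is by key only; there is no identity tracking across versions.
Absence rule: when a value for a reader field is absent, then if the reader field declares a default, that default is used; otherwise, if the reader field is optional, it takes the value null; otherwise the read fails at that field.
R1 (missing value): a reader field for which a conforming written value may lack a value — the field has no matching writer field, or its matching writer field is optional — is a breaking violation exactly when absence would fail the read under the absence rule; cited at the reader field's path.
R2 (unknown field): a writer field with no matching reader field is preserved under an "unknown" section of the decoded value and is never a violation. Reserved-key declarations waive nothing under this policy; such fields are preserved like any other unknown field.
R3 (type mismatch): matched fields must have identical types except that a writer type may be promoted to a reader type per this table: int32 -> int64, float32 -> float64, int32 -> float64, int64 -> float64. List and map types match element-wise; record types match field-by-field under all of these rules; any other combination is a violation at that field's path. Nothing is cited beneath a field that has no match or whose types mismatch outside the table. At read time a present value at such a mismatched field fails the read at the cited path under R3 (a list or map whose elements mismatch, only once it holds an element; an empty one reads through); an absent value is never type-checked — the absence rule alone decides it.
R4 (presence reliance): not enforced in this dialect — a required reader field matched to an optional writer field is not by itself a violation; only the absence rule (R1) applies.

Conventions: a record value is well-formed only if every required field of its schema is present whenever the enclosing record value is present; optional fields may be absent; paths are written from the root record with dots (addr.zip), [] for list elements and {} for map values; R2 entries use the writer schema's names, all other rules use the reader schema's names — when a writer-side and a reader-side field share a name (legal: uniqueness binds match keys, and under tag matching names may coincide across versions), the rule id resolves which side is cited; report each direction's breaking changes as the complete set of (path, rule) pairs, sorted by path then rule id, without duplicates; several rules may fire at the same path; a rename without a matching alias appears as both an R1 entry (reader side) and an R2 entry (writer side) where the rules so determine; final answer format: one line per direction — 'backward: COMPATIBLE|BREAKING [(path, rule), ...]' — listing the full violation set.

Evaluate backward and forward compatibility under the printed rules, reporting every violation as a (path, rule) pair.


each type pair in Device: writer, then reader
checking backward for Device: reader v2 against writer v1:
  notes: string -> bytes, writer optional; from notes
  seq: int64 -> int64, writer required; from seq
  avatar: bytes -> bytes, writer optional; from avatar
  writer field attrs has no reader counterpart
  rule R3 violated at notes
  => 1 violation(s): backward is BREAKING for Device
checking forward for Device: reader v1 against writer v2:
  attrs: no writer match
  notes: bytes -> string, writer optional; from notes
  seq: int64 -> int64, writer required; from seq
  avatar: bytes -> bytes, writer optional; from avatar
  rule R1 violated at attrs
  rule R3 violated at notes
  => 2 violation(s): forward is BREAKING for Device

backward: BREAKING [(notes, R3)]; forward: BREAKING [(attrs, R1), (notes, R3)]


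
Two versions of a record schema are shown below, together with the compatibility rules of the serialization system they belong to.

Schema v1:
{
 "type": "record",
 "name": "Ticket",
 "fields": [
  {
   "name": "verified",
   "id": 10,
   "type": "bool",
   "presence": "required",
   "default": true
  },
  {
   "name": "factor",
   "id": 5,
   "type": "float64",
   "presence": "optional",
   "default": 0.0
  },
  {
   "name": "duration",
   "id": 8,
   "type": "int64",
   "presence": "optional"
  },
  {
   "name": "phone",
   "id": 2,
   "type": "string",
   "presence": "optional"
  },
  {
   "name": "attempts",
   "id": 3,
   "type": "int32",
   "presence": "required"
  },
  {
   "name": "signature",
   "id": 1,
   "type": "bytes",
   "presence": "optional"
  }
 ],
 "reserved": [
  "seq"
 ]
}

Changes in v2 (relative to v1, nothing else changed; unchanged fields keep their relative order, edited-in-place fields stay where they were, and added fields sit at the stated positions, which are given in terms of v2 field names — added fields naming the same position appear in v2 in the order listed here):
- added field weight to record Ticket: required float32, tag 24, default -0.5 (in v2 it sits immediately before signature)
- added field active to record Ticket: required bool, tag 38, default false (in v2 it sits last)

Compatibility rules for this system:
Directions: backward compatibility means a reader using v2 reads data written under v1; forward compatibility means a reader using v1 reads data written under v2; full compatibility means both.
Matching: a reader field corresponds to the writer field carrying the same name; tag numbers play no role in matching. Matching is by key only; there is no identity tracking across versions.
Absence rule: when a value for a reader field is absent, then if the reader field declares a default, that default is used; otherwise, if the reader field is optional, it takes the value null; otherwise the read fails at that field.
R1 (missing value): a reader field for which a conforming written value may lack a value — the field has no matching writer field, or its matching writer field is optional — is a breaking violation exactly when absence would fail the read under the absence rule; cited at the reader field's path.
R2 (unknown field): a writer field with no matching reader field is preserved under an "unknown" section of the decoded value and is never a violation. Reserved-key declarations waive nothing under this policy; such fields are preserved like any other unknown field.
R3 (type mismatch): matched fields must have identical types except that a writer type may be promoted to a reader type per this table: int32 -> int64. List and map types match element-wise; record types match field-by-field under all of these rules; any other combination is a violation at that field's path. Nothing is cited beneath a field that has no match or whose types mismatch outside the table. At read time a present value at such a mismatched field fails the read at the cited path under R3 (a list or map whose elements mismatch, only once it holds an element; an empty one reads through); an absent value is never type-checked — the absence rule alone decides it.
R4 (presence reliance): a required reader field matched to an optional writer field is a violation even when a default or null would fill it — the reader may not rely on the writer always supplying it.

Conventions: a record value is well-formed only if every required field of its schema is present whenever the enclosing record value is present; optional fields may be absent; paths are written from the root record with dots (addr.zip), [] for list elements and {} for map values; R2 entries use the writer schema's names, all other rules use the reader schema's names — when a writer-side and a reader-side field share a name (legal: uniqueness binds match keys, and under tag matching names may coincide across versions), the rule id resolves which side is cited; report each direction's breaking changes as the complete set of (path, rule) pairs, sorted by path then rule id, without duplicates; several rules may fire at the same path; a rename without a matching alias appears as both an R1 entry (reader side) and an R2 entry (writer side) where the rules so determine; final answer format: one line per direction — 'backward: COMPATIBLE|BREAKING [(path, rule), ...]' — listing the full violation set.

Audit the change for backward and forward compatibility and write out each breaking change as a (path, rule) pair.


backward: COMPATIBLE []; forward: COMPATIBLE []

in Ticket below, arrows point writer -> reader
backward on Ticket — v2 reading data written by v1:
  verified <- verified (bool -> bool, writer required)
  factor <- factor (float64 -> float64, writer optional)
  duration <- duration (int64 -> int64, writer optional)
  phone <- phone (string -> string, writer optional)
  attempts <- attempts (int32 -> int32, writer required)
  weight: no writer-side match
  signature <- signature (bytes -> bytes, writer optional)
  active: no writer-side match
  nothing fires on Ticket: backward is COMPATIBLE
forward on Ticket — v1 reading data written by v2:
  verified <- verified (bool -> bool, writer required)
  factor <- factor (float64 -> float64, writer optional)
  duration <- duration (int64 -> int64, writer optional)
  phone <- phone (string -> string, writer optional)
  attempts <- attempts (int32 -> int32, writer required)
  signature <- signature (bytes -> bytes, writer optional)
  writer weight: unknown to reader
  writer active: unknown to reader
  nothing fires on Ticket: forward is COMPATIBLE


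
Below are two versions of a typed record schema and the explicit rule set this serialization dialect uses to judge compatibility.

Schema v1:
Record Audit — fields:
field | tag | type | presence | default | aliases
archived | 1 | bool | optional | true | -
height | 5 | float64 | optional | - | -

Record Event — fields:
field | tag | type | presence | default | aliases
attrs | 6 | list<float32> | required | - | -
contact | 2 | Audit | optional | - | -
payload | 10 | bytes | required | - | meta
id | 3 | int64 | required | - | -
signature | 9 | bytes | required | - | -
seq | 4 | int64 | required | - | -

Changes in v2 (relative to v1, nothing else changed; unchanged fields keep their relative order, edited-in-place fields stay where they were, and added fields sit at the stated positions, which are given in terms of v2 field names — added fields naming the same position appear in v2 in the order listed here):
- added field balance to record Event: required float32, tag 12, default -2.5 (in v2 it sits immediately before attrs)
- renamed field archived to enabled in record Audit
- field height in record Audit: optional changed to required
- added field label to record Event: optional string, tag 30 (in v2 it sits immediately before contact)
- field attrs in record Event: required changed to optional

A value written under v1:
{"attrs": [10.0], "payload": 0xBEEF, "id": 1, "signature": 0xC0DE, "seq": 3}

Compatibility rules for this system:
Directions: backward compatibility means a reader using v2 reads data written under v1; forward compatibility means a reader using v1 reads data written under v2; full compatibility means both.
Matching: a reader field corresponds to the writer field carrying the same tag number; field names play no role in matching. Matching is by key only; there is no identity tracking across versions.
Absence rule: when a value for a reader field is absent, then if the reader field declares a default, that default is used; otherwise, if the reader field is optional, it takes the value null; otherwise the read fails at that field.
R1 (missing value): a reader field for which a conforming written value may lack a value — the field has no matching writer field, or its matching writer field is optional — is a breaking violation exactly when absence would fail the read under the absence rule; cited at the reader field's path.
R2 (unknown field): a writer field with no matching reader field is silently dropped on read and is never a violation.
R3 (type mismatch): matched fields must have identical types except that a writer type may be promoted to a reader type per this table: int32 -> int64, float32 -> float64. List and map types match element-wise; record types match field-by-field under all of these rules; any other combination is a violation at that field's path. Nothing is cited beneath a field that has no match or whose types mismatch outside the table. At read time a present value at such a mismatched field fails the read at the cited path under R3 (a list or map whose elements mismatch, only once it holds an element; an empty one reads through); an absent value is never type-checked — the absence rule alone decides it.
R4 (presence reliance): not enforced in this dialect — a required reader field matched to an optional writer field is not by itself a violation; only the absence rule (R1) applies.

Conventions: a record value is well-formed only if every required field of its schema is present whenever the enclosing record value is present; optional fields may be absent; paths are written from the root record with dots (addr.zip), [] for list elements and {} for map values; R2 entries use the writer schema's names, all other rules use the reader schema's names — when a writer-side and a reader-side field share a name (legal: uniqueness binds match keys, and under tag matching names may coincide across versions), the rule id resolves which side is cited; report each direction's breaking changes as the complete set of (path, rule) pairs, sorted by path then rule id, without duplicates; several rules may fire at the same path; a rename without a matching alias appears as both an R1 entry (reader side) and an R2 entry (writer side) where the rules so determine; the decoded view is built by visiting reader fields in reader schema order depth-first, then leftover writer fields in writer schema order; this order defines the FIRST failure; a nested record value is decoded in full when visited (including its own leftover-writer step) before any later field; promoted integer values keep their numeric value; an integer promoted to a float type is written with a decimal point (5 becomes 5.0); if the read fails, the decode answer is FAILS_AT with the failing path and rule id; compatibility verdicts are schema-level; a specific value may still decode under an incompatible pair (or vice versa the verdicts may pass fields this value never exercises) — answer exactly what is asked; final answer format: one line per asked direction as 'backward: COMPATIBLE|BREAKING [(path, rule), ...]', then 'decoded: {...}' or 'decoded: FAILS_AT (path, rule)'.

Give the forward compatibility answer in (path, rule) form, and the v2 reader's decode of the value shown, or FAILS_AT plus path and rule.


forward: BREAKING [(attrs, R1)]; decoded: {"balance": -2.5, "attrs": [10.0], "label": null, "contact": null, "payload": 0xBEEF, "id": 1, "signature": 0xC0DE, "seq": 3}

in Event below, arrows point writer -> reader
forward pass over Event, reader schema v1, writer schema v2:
  writer optional, list<float32> -> list<float32>: reader attrs maps from writer attrs
  writer optional, Audit -> Audit: reader contact maps from writer contact
  writer required, bytes -> bytes: reader payload maps from writer payload
  writer required, int64 -> int64: reader id maps from writer id
  writer required, bytes -> bytes: reader signature maps from writer signature
  writer required, int64 -> int64: reader seq maps from writer seq
  writer field balance has no reader counterpart
  writer field label has no reader counterpart
  writer optional, bool -> bool: reader contact.archived maps from writer contact.enabled
  writer required, float64 -> float64: reader contact.height maps from writer contact.height
  violation R1 at attrs
  => 1 violation(s): forward is BREAKING for Event
decode (reader v2):
  balance := -2.5 (absent -> default)
  attrs := [10.0]
  label := null (absent, optional -> null)
  contact := null (absent, optional -> null)
  payload := 0xBEEF
  id := 1
  signature := 0xC0DE
  seq := 3
  => decoded: {"balance": -2.5, "attrs": [10.0], "label": null, "contact": null, "payload": 0xBEEF, "id": 1, "signature": 0xC0DE, "seq": 3}
remaining Event differences; none change what is asked:
  renamed field archived to enabled in record Audit -> inert for the asked Event verdict: nothing fires
  field height in record Audit: optional changed to required -> fires only in the backward direction of Event, which is not asked here


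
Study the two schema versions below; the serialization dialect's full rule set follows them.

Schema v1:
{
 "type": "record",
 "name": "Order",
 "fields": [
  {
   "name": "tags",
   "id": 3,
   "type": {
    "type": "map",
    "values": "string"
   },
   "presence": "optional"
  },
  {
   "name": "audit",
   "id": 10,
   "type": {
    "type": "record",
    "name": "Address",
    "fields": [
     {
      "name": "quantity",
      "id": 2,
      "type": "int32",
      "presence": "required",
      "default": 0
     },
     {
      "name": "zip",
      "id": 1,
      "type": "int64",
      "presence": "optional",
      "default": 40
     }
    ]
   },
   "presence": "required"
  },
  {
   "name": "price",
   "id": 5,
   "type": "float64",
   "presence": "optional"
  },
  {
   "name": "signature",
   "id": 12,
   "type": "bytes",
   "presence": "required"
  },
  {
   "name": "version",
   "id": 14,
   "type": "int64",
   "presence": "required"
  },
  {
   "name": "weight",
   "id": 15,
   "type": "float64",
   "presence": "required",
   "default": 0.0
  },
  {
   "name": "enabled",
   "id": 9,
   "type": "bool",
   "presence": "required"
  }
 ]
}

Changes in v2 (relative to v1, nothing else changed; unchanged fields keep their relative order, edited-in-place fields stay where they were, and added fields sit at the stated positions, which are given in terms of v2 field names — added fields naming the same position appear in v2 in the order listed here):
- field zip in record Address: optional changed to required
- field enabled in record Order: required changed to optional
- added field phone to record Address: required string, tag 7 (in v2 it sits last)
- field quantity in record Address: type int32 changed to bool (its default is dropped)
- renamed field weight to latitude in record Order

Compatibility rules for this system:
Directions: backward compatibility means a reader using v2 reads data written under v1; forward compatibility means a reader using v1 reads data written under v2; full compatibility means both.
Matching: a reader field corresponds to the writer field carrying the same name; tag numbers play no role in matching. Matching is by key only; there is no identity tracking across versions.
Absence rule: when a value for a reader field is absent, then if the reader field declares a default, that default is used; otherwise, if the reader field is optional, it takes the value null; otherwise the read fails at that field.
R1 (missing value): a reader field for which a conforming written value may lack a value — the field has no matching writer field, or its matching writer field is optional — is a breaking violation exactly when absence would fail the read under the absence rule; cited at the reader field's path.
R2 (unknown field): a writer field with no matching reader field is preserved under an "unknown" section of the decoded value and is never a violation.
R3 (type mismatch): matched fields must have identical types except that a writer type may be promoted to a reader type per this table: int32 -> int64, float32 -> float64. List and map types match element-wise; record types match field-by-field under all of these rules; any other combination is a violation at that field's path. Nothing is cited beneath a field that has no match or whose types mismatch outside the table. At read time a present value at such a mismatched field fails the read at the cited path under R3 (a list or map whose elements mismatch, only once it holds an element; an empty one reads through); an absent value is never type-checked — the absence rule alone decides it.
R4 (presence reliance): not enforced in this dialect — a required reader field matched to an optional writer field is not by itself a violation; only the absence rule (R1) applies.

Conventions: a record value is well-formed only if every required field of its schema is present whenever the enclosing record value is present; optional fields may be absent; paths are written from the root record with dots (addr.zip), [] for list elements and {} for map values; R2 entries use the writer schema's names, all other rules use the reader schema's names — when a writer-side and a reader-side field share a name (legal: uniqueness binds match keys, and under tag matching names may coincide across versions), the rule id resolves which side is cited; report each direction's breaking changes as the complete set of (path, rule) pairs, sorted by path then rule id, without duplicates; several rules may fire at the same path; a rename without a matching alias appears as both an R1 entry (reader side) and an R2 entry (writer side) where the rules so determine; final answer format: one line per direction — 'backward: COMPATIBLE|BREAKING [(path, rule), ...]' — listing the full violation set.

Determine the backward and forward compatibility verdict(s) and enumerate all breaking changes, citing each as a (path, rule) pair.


in Order below, arrows point writer -> reader
backward for Order (reader v2, writer v1):
  tags: paired with writer tags (map<string, string> -> map<string, string>; writer optional)
  audit: paired with writer audit (Address -> Address; writer required)
  price: paired with writer price (float64 -> float64; writer optional)
  signature: paired with writer signature (bytes -> bytes; writer required)
  version: paired with writer version (int64 -> int64; writer required)
  latitude: no writer match
  enabled: paired with writer enabled (bool -> bool; writer required)
  weight (writer side), unknown to reader
  audit.quantity: paired with writer audit.quantity (int32 -> bool; writer required)
  audit.zip: paired with writer audit.zip (int64 -> int64; writer optional)
  audit.phone: no writer match
  breaking: (audit.phone, R1)
  breaking: (audit.quantity, R3)
  => backward verdict for Order: BREAKING, 2 violation(s)
forward for Order (reader v1, writer v2):
  tags: paired with writer tags (map<string, string> -> map<string, string>; writer optional)
  audit: paired with writer audit (Address -> Address; writer required)
  price: paired with writer price (float64 -> float64; writer optional)
  signature: paired with writer signature (bytes -> bytes; writer required)
  version: paired with writer version (int64 -> int64; writer required)
  weight: no writer match
  enabled: paired with writer enabled (bool -> bool; writer optional)
  latitude (writer side), unknown to reader
  audit.quantity: paired with writer audit.quantity (bool -> int32; writer required)
  audit.zip: paired with writer audit.zip (int64 -> int64; writer required)
  audit.phone (writer side), unknown to reader
  breaking: (audit.quantity, R3)
  breaking: (enabled, R1)
  => forward verdict for Order: BREAKING, 2 violation(s)

backward: BREAKING [(audit.phone, R1), (audit.quantity, R3)]; forward: BREAKING [(audit.quantity, R3), (enabled, R1)]
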